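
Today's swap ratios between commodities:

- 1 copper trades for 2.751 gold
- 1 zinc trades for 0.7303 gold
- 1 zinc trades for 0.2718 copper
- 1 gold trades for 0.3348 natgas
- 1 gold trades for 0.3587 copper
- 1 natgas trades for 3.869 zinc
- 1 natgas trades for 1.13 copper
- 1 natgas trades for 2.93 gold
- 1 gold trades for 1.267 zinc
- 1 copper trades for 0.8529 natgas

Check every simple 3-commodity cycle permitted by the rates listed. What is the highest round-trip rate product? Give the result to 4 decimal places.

natgas→copper→gold→natgas: 1.13 × 2.751 × 0.3348 = 1.04077
zinc→copper→gold→zinc: 0.2718 × 2.751 × 1.267 = 0.94736
zinc→gold→natgas→zinc: 0.7303 × 0.3348 × 3.869 = 0.94599
zinc→copper→natgas→zinc: 0.2718 × 0.8529 × 3.869 = 0.89690
natgas→gold→copper→natgas: 2.93 × 0.3587 × 0.8529 = 0.89639
Maximum is natgas→copper→gold→natgas at 1.0408; arbitrage exists.

1.0408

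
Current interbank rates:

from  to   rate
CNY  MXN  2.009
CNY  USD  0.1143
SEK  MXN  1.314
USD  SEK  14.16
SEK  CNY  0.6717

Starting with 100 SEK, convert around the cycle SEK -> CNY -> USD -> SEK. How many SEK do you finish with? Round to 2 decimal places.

100 SEK × 0.6717 = 67.17 CNY
67.17 CNY × 0.1143 = 7.677531 USD
7.677531 USD × 14.16 = 108.71383896 SEK

108.71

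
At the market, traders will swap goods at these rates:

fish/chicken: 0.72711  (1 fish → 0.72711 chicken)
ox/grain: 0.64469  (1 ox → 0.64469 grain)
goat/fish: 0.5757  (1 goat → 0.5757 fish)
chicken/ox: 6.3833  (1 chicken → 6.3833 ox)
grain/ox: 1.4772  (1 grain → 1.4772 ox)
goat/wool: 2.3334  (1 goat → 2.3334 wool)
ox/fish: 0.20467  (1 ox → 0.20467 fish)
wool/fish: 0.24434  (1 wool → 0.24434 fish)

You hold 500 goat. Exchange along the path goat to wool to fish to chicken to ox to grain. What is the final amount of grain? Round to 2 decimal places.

500 goat × 2.3334 = 1166.7 wool
1166.7 wool × 0.24434 = 285.071478 fish
285.071478 fish × 0.72711 = 207.27832236858 chicken
207.27832236858 chicken × 6.3833 = 1323.119715175356714 ox
1323.119715175356714 ox × 0.64469 = 853.00204917640071994866 grain

853.00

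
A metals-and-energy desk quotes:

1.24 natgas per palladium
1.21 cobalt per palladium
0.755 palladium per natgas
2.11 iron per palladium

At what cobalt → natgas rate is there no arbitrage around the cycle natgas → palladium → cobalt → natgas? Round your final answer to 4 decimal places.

Known legs of the cycle: 0.755 × 1.21 = 0.91355
For no arbitrage the full-cycle product must be 1, so the missing rate is 1 / 0.91355 ≈ 1.094631.

1.0946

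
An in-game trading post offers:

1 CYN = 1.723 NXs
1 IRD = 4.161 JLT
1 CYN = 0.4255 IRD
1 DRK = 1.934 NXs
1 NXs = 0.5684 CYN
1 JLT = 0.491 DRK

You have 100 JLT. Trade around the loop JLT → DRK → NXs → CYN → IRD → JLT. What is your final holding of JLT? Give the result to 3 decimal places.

100 JLT × 0.491 = 49.1 DRK
49.1 DRK × 1.934 = 94.9594 NXs
94.9594 NXs × 0.5684 = 53.97492296 CYN
53.97492296 CYN × 0.4255 = 22.96632971948 IRD
22.96632971948 IRD × 4.161 = 95.56289796275628 JLT

95.563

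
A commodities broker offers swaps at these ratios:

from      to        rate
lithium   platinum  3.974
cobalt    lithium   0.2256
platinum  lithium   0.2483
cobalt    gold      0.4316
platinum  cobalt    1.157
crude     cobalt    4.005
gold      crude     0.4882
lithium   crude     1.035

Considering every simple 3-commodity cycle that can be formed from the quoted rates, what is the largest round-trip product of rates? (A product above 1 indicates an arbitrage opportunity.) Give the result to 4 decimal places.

lithium→platinum→cobalt→lithium: 3.974 × 1.157 × 0.2256 = 1.03729
crude→cobalt→lithium→crude: 4.005 × 0.2256 × 1.035 = 0.93515
crude→cobalt→gold→crude: 4.005 × 0.4316 × 0.4882 = 0.84388
Maximum is lithium→platinum→cobalt→lithium at 1.0373; arbitrage exists.

1.0373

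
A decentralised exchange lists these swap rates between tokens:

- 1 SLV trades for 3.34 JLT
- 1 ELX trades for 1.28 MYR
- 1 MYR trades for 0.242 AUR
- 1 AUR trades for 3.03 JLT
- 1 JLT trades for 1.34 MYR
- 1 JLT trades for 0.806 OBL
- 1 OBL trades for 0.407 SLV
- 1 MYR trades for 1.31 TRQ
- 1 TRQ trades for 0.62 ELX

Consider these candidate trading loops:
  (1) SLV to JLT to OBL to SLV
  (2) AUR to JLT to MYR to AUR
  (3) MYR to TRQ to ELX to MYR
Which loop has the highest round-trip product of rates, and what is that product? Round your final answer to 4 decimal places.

(1) 3.34 × 0.806 × 0.407 = 1.09566
(2) 3.03 × 1.34 × 0.242 = 0.98257
(3) 1.31 × 0.62 × 1.28 = 1.03962
Highest is cycle (1) at 1.0957 (>1, arbitrage).

1.0957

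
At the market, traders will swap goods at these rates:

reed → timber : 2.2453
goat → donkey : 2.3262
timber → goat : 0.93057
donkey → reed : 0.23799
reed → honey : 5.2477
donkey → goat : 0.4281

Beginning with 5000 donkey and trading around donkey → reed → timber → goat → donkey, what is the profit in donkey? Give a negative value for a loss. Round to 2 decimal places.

783.61

5000 donkey × 0.23799 = 1189.95 reed
1189.95 reed × 2.2453 = 2671.794735 timber
2671.794735 timber × 0.93057 = 2486.29202654895 goat
2486.29202654895 goat × 2.3262 = 5783.61251215816749 donkey
Net change: 5783.61251215816749 − 5000 = 783.61251215816749 donkey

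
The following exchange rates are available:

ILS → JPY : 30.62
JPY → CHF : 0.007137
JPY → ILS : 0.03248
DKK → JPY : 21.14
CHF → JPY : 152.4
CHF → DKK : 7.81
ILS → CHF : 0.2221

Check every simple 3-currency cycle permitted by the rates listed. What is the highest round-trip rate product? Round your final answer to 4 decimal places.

CHF→DKK→JPY→CHF: 7.81 × 21.14 × 0.007137 = 1.17834
CHF→JPY→ILS→CHF: 152.4 × 0.03248 × 0.2221 = 1.09938
Maximum is CHF→DKK→JPY→CHF at 1.1783; arbitrage exists.

1.1783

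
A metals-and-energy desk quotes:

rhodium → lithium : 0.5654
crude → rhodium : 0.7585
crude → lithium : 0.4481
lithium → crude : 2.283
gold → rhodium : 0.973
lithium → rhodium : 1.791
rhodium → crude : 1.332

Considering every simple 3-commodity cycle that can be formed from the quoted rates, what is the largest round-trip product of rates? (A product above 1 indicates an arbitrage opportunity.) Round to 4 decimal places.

1.0690

lithium→rhodium→crude→lithium: 1.791 × 1.332 × 0.4481 = 1.06899
lithium→crude→rhodium→lithium: 2.283 × 0.7585 × 0.5654 = 0.97908
Maximum is lithium→rhodium→crude→lithium at 1.0690; arbitrage exists.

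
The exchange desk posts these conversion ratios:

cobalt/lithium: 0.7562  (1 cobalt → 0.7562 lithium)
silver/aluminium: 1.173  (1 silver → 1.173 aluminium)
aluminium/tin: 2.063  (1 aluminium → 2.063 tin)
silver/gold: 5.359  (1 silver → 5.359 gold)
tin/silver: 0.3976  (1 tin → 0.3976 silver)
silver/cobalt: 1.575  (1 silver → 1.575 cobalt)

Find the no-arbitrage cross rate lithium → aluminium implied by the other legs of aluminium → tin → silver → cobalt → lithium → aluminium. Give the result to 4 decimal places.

1.0236

Known legs of the cycle: 2.063 × 0.3976 × 1.575 × 0.7562 = 0.976928624532
For no arbitrage the full-cycle product must be 1, so the missing rate is 1 / 0.976928624532 ≈ 1.023616.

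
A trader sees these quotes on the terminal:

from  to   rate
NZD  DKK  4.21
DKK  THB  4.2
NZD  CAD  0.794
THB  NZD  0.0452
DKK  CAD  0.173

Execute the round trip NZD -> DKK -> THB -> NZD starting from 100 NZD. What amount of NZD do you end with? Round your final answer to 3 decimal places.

100 NZD × 4.21 = 421 DKK
421 DKK × 4.2 = 1768.2 THB
1768.2 THB × 0.0452 = 79.92264 NZD

79.923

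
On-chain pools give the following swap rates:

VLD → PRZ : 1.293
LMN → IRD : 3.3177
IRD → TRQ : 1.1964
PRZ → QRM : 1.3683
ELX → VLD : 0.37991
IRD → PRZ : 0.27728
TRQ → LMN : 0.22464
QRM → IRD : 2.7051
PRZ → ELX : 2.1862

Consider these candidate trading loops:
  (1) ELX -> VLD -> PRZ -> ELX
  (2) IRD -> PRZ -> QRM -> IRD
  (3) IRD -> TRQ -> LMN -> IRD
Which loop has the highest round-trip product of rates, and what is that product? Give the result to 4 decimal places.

(1) 0.37991 × 1.293 × 2.1862 = 1.07391
(2) 0.27728 × 1.3683 × 2.7051 = 1.02632
(3) 1.1964 × 0.22464 × 3.3177 = 0.89166
Highest is cycle (1) at 1.0739 (>1, arbitrage).

1.0739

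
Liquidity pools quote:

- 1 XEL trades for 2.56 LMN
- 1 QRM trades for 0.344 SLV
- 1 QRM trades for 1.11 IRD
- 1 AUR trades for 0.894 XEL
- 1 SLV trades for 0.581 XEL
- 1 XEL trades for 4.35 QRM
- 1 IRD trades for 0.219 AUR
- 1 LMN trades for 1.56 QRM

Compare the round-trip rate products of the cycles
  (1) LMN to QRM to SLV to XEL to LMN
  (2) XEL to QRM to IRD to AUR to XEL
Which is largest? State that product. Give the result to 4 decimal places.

0.9454

(1) 1.56 × 0.344 × 0.581 × 2.56 = 0.79818
(2) 4.35 × 1.11 × 0.219 × 0.894 = 0.94535
Highest is cycle (2) at 0.9454 (≤1, no arbitrage).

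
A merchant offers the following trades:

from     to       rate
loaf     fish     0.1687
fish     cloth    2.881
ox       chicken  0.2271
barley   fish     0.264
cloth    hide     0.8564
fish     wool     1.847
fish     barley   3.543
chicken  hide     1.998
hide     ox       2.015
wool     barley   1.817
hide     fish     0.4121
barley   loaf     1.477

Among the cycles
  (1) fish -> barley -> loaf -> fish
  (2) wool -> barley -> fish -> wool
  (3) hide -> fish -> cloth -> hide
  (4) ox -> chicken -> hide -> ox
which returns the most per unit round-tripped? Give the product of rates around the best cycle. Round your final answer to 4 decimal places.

(1) 3.543 × 1.477 × 0.1687 = 0.88281
(2) 1.817 × 0.264 × 1.847 = 0.88598
(3) 0.4121 × 2.881 × 0.8564 = 1.01677
(4) 0.2271 × 1.998 × 2.015 = 0.91430
Highest is cycle (3) at 1.0168 (>1, arbitrage).

1.0168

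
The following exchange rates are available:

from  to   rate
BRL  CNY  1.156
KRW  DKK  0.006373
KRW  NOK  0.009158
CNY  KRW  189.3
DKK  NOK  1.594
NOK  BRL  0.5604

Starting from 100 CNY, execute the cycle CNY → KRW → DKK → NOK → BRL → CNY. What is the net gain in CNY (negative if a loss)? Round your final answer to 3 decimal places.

100 CNY × 189.3 = 18930 KRW
18930 KRW × 0.006373 = 120.64089 DKK
120.64089 DKK × 1.594 = 192.30157866 NOK
192.30157866 NOK × 0.5604 = 107.765804681064 BRL
107.765804681064 BRL × 1.156 = 124.577270211309984 CNY
Net change: 124.577270211309984 − 100 = 24.577270211309984 CNY

24.577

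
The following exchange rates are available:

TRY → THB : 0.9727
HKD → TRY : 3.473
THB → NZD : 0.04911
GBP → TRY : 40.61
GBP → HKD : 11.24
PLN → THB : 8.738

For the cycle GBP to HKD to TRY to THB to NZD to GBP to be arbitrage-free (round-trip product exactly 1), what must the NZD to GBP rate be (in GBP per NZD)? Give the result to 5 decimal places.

Known legs of the cycle: 11.24 × 3.473 × 0.9727 × 0.04911 = 1.86474711772644
For no arbitrage the full-cycle product must be 1, so the missing rate is 1 / 1.86474711772644 ≈ 0.5362657.

0.53627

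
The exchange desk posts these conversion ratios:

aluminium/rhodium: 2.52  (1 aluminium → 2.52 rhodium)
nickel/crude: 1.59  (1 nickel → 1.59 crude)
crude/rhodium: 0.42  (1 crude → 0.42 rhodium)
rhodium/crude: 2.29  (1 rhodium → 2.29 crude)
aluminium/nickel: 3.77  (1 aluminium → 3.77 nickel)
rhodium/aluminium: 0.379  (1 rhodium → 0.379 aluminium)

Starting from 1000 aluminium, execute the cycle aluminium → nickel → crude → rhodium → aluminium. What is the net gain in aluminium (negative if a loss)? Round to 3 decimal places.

1000 aluminium × 3.77 = 3770 nickel
3770 nickel × 1.59 = 5994.3 crude
5994.3 crude × 0.42 = 2517.606 rhodium
2517.606 rhodium × 0.379 = 954.172674 aluminium
Net change: 954.172674 − 1000 = -45.827326 aluminium

-45.827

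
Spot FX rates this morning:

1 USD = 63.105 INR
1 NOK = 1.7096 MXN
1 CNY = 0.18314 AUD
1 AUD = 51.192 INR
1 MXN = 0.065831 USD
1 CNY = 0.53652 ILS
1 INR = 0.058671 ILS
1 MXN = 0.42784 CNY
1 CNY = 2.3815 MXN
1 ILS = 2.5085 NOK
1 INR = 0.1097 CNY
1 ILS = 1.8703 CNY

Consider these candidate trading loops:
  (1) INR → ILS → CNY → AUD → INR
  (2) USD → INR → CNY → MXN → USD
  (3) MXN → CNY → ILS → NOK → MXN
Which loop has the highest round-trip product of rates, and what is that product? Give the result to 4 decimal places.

(1) 0.058671 × 1.8703 × 0.18314 × 51.192 = 1.02877
(2) 63.105 × 0.1097 × 2.3815 × 0.065831 = 1.08530
(3) 0.42784 × 0.53652 × 2.5085 × 1.7096 = 0.98441
Highest is cycle (2) at 1.0853 (>1, arbitrage).

1.0853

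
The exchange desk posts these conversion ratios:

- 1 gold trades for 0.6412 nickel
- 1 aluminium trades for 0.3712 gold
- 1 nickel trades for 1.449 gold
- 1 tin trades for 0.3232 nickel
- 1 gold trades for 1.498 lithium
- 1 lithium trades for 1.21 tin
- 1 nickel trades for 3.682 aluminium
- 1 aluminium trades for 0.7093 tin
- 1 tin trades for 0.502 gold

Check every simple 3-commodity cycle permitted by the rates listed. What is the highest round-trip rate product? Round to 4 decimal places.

lithium→tin→gold→lithium: 1.21 × 0.502 × 1.498 = 0.90992
nickel→aluminium→gold→nickel: 3.682 × 0.3712 × 0.6412 = 0.87637
nickel→aluminium→tin→nickel: 3.682 × 0.7093 × 0.3232 = 0.84408
Maximum is lithium→tin→gold→lithium at 0.9099; no arbitrage — every cycle loses value.

0.9099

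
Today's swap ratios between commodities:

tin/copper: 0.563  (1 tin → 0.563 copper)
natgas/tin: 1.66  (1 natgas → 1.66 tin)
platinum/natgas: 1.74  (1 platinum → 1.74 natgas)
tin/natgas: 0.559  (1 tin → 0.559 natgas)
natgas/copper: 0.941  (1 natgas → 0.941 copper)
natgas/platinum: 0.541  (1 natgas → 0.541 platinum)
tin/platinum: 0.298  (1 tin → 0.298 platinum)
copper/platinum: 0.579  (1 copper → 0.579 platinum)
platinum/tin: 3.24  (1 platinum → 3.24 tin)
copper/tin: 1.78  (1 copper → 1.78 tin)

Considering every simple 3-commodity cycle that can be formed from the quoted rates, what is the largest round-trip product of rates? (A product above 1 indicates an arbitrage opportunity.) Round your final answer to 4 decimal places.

tin→copper→platinum→tin: 0.563 × 0.579 × 3.24 = 1.05617
natgas→platinum→tin→natgas: 0.541 × 3.24 × 0.559 = 0.97984
natgas→copper→platinum→natgas: 0.941 × 0.579 × 1.74 = 0.94802
natgas→copper→tin→natgas: 0.941 × 1.78 × 0.559 = 0.93631
natgas→tin→platinum→natgas: 1.66 × 0.298 × 1.74 = 0.86074
Maximum is tin→copper→platinum→tin at 1.0562; arbitrage exists.

1.0562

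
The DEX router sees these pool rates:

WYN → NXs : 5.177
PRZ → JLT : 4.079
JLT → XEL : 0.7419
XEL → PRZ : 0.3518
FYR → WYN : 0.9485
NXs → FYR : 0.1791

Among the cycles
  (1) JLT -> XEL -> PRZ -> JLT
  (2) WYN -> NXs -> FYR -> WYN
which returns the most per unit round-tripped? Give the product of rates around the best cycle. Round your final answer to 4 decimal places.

(1) 0.7419 × 0.3518 × 4.079 = 1.06462
(2) 5.177 × 0.1791 × 0.9485 = 0.87945
Highest is cycle (1) at 1.0646 (>1, arbitrage).

1.0646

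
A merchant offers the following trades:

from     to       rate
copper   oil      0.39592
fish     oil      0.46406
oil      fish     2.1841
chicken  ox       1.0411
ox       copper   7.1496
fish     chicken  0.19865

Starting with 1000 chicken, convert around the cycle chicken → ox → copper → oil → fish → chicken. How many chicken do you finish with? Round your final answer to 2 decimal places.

1000 chicken × 1.0411 = 1041.1 ox
1041.1 ox × 7.1496 = 7443.44856 copper
7443.44856 copper × 0.39592 = 2947.0101538752 oil
2947.0101538752 oil × 2.1841 = 6436.56487707882432 fish
6436.56487707882432 fish × 0.19865 = 1278.623612831708451168 chicken

1278.62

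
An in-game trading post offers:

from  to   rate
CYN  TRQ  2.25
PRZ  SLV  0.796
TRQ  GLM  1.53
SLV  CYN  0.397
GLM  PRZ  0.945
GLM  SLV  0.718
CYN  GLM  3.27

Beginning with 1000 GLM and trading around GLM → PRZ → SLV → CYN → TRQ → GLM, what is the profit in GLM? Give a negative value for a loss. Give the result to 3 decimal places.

1000 GLM × 0.945 = 945 PRZ
945 PRZ × 0.796 = 752.22 SLV
752.22 SLV × 0.397 = 298.63134 CYN
298.63134 CYN × 2.25 = 671.920515 TRQ
671.920515 TRQ × 1.53 = 1028.03838795 GLM
Net change: 1028.03838795 − 1000 = 28.03838795 GLM

28.038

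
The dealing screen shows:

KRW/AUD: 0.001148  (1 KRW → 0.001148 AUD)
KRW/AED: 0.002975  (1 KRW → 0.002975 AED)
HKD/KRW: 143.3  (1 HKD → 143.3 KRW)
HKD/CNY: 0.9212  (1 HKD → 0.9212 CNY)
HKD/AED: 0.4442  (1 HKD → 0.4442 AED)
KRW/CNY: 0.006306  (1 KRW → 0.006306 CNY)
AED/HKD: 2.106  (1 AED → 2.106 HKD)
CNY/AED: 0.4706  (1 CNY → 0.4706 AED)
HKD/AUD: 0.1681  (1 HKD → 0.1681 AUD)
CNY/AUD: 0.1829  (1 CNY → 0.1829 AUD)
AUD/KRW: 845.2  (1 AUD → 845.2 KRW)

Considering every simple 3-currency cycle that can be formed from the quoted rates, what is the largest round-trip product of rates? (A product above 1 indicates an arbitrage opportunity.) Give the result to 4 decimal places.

0.9748

AUD→KRW→CNY→AUD: 845.2 × 0.006306 × 0.1829 = 0.97483
AED→HKD→CNY→AED: 2.106 × 0.9212 × 0.4706 = 0.91299
KRW→AED→HKD→KRW: 0.002975 × 2.106 × 143.3 = 0.89782
Maximum is AUD→KRW→CNY→AUD at 0.9748; no arbitrage — every cycle loses value.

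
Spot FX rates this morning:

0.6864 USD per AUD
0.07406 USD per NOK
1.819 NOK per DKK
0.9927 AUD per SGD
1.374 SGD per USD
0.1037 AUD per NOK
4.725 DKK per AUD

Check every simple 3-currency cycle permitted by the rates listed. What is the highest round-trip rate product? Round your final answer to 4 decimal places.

0.9362

AUD→USD→SGD→AUD: 0.6864 × 1.374 × 0.9927 = 0.93623
DKK→NOK→AUD→DKK: 1.819 × 0.1037 × 4.725 = 0.89128
Maximum is AUD→USD→SGD→AUD at 0.9362; no arbitrage — every cycle loses value.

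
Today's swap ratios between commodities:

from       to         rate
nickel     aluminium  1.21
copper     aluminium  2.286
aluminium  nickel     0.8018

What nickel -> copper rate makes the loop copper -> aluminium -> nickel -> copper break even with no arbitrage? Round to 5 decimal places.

0.54558

Known legs of the cycle: 2.286 × 0.8018 = 1.8329148
For no arbitrage the full-cycle product must be 1, so the missing rate is 1 / 1.8329148 ≈ 0.5455791.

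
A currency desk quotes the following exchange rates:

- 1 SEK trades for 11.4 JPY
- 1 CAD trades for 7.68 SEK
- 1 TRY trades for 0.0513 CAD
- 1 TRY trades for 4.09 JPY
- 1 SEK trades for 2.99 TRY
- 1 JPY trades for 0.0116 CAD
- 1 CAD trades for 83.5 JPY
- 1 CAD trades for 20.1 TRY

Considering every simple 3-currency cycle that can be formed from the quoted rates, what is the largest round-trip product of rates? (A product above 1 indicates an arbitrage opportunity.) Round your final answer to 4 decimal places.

1.1780

CAD→SEK→TRY→CAD: 7.68 × 2.99 × 0.0513 = 1.17801
CAD→SEK→JPY→CAD: 7.68 × 11.4 × 0.0116 = 1.01560
CAD→TRY→JPY→CAD: 20.1 × 4.09 × 0.0116 = 0.95362
Maximum is CAD→SEK→TRY→CAD at 1.1780; arbitrage exists.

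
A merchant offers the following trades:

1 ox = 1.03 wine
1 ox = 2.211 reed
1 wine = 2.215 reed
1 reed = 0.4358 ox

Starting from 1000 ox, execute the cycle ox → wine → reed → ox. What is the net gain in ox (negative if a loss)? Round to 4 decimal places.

-5.7441

1000 ox × 1.03 = 1030 wine
1030 wine × 2.215 = 2281.45 reed
2281.45 reed × 0.4358 = 994.25591 ox
Net change: 994.25591 − 1000 = -5.74409 ox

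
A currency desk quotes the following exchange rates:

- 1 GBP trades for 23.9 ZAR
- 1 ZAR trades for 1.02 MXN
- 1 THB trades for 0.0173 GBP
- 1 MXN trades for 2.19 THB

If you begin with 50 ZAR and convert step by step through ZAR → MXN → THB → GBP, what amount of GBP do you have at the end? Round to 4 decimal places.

1.9322

50 ZAR × 1.02 = 51 MXN
51 MXN × 2.19 = 111.69 THB
111.69 THB × 0.0173 = 1.932237 GBP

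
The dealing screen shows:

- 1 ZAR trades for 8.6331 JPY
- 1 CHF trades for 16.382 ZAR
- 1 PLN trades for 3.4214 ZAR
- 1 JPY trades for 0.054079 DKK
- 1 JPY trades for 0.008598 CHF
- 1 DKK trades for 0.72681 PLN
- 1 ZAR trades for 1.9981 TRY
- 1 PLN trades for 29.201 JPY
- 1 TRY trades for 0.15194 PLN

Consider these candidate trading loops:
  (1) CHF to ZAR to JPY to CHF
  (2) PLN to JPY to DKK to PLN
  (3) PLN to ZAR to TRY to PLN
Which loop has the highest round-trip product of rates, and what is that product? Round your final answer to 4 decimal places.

1.2160

(1) 16.382 × 8.6331 × 0.008598 = 1.21599
(2) 29.201 × 0.054079 × 0.72681 = 1.14775
(3) 3.4214 × 1.9981 × 0.15194 = 1.03871
Highest is cycle (1) at 1.2160 (>1, arbitrage).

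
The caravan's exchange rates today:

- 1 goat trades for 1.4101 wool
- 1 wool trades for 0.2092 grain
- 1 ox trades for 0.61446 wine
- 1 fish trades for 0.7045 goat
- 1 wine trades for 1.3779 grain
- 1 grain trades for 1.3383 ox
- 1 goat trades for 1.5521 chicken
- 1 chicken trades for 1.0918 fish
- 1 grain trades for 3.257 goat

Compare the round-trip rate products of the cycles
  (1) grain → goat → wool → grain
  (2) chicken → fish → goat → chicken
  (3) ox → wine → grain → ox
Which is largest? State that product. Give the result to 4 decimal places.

(1) 3.257 × 1.4101 × 0.2092 = 0.96079
(2) 1.0918 × 0.7045 × 1.5521 = 1.19383
(3) 0.61446 × 1.3779 × 1.3383 = 1.13309
Highest is cycle (2) at 1.1938 (>1, arbitrage).

1.1938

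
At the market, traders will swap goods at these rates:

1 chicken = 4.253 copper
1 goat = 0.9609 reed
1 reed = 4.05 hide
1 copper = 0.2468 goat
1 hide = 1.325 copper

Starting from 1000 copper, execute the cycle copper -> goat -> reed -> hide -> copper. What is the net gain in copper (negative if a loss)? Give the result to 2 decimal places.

1000 copper × 0.2468 = 246.8 goat
246.8 goat × 0.9609 = 237.15012 reed
237.15012 reed × 4.05 = 960.457986 hide
960.457986 hide × 1.325 = 1272.60683145 copper
Net change: 1272.60683145 − 1000 = 272.60683145 copper

272.61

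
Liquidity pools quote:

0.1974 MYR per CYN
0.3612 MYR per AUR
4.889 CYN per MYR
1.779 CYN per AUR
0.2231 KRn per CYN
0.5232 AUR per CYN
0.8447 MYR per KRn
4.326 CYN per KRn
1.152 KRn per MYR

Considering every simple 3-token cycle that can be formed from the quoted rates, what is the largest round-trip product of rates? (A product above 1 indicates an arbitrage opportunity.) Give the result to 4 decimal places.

CYN→MYR→KRn→CYN: 0.1974 × 1.152 × 4.326 = 0.98375
CYN→AUR→MYR→CYN: 0.5232 × 0.3612 × 4.889 = 0.92392
CYN→KRn→MYR→CYN: 0.2231 × 0.8447 × 4.889 = 0.92134
Maximum is CYN→MYR→KRn→CYN at 0.9838; no arbitrage — every cycle loses value.

0.9838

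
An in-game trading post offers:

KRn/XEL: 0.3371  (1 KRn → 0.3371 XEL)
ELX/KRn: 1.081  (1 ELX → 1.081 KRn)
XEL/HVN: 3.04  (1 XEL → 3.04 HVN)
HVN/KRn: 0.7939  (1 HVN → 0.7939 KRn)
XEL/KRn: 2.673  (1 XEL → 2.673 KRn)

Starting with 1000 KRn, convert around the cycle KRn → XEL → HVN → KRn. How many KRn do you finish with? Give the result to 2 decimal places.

813.58

1000 KRn × 0.3371 = 337.1 XEL
337.1 XEL × 3.04 = 1024.784 HVN
1024.784 HVN × 0.7939 = 813.5760176 KRn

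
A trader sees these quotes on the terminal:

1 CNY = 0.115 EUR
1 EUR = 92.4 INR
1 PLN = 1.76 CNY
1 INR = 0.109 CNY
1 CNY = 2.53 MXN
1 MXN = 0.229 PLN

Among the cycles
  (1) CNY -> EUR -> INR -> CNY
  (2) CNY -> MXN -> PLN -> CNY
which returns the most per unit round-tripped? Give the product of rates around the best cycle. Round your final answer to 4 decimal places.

1.1582

(1) 0.115 × 92.4 × 0.109 = 1.15823
(2) 2.53 × 0.229 × 1.76 = 1.01969
Highest is cycle (1) at 1.1582 (>1, arbitrage).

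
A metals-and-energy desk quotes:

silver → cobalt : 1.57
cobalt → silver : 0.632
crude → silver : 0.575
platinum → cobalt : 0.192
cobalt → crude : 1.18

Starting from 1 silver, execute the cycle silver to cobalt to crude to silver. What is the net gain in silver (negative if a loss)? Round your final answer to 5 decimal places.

1 silver × 1.57 = 1.57 cobalt
1.57 cobalt × 1.18 = 1.8526 crude
1.8526 crude × 0.575 = 1.065245 silver
Net change: 1.065245 − 1 = 0.065245 silver

0.06525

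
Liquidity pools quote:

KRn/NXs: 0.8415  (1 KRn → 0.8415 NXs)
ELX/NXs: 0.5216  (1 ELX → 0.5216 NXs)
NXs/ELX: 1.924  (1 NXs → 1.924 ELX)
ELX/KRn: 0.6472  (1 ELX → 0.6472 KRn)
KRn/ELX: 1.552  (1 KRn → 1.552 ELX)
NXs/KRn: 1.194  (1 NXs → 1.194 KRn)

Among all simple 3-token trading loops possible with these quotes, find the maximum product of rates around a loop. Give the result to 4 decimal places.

NXs→ELX→KRn→NXs: 1.924 × 0.6472 × 0.8415 = 1.04785
NXs→KRn→ELX→NXs: 1.194 × 1.552 × 0.5216 = 0.96657
Maximum is NXs→ELX→KRn→NXs at 1.0478; arbitrage exists.

1.0478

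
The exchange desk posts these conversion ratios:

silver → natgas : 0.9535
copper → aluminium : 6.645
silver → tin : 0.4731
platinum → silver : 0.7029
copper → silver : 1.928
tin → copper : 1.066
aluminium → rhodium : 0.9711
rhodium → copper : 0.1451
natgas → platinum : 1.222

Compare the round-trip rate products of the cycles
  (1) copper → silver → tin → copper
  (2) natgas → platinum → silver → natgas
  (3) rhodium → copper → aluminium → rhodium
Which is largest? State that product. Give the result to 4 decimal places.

0.9723

(1) 1.928 × 0.4731 × 1.066 = 0.97234
(2) 1.222 × 0.7029 × 0.9535 = 0.81900
(3) 0.1451 × 6.645 × 0.9711 = 0.93632
Highest is cycle (1) at 0.9723 (≤1, no arbitrage).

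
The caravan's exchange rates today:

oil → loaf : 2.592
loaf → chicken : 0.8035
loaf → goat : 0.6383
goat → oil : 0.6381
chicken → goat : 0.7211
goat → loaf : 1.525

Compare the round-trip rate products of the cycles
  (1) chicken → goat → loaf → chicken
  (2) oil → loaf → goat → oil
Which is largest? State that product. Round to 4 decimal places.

1.0557

(1) 0.7211 × 1.525 × 0.8035 = 0.88359
(2) 2.592 × 0.6383 × 0.6381 = 1.05572
Highest is cycle (2) at 1.0557 (>1, arbitrage).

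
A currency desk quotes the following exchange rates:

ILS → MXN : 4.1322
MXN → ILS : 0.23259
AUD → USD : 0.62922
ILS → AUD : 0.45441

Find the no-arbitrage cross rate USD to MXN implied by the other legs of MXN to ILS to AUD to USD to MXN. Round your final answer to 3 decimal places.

Known legs of the cycle: 0.23259 × 0.45441 × 0.62922 = 0.066503030643918
For no arbitrage the full-cycle product must be 1, so the missing rate is 1 / 0.066503030643918 ≈ 15.03691.

15.037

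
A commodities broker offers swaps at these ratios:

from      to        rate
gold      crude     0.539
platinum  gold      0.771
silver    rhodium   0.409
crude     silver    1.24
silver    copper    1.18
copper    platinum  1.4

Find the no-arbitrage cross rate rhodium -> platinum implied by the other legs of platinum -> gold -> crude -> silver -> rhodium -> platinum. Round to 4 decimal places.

Known legs of the cycle: 0.771 × 0.539 × 1.24 × 0.409 = 0.21075997404
For no arbitrage the full-cycle product must be 1, so the missing rate is 1 / 0.21075997404 ≈ 4.744734.

4.7447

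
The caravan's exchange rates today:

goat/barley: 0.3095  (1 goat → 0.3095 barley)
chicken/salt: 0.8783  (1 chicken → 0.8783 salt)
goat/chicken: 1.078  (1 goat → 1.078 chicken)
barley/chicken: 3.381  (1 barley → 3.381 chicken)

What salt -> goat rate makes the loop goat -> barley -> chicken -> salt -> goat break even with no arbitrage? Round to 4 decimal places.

Known legs of the cycle: 0.3095 × 3.381 × 0.8783 = 0.91907024685
For no arbitrage the full-cycle product must be 1, so the missing rate is 1 / 0.91907024685 ≈ 1.088056.

1.0881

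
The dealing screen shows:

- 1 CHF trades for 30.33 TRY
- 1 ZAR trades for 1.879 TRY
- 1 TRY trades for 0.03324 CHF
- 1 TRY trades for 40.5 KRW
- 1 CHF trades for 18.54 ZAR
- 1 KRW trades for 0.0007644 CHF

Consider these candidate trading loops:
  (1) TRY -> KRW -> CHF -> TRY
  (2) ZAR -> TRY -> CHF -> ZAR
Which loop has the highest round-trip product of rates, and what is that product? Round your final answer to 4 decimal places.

(1) 40.5 × 0.0007644 × 30.33 = 0.93896
(2) 1.879 × 0.03324 × 18.54 = 1.15797
Highest is cycle (2) at 1.1580 (>1, arbitrage).

1.1580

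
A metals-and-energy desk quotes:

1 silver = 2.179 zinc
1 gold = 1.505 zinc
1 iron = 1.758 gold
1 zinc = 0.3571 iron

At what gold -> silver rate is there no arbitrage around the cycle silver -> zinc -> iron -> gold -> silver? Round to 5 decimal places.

0.73103

Known legs of the cycle: 2.179 × 0.3571 × 1.758 = 1.3679365422
For no arbitrage the full-cycle product must be 1, so the missing rate is 1 / 1.3679365422 ≈ 0.7310281.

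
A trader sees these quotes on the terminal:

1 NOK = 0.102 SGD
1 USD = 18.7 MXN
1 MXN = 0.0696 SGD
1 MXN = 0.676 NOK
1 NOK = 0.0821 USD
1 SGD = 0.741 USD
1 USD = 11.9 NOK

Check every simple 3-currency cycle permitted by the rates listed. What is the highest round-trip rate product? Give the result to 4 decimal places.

NOK→USD→MXN→NOK: 0.0821 × 18.7 × 0.676 = 1.03784
SGD→USD→MXN→SGD: 0.741 × 18.7 × 0.0696 = 0.96443
NOK→SGD→USD→NOK: 0.102 × 0.741 × 11.9 = 0.89943
Maximum is NOK→USD→MXN→NOK at 1.0378; arbitrage exists.

1.0378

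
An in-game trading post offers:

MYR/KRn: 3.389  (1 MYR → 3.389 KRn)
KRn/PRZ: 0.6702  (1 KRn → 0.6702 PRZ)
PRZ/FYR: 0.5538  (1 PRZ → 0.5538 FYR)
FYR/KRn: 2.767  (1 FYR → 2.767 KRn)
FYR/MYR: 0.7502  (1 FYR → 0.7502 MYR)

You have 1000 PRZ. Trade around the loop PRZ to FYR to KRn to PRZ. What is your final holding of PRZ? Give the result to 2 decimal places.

1000 PRZ × 0.5538 = 553.8 FYR
553.8 FYR × 2.767 = 1532.3646 KRn
1532.3646 KRn × 0.6702 = 1026.99075492 PRZ

1026.99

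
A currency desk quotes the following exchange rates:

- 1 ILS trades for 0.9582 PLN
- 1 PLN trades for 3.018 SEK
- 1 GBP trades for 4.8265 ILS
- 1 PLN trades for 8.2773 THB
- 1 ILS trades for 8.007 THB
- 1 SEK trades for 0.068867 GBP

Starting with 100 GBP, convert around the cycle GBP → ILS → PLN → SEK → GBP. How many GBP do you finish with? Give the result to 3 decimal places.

100 GBP × 4.8265 = 482.65 ILS
482.65 ILS × 0.9582 = 462.47523 PLN
462.47523 PLN × 3.018 = 1395.75024414 SEK
1395.75024414 SEK × 0.068867 = 96.12113206318938 GBP

96.121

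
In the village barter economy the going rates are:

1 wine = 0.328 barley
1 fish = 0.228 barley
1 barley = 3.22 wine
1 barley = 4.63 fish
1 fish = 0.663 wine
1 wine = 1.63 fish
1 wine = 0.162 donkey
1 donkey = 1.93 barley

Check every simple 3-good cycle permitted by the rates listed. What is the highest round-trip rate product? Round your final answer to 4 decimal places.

1.1967

wine→fish→barley→wine: 1.63 × 0.228 × 3.22 = 1.19668
wine→barley→fish→wine: 0.328 × 4.63 × 0.663 = 1.00686
wine→donkey→barley→wine: 0.162 × 1.93 × 3.22 = 1.00677
Maximum is wine→fish→barley→wine at 1.1967; arbitrage exists.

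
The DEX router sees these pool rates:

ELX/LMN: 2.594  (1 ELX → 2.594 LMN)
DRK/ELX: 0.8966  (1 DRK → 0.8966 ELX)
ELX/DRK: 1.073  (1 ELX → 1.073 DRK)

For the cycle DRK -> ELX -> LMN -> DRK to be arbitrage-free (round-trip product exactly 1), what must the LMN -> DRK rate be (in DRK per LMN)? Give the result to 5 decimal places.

0.42996

Known legs of the cycle: 0.8966 × 2.594 = 2.3257804
For no arbitrage the full-cycle product must be 1, so the missing rate is 1 / 2.3257804 ≈ 0.4299632.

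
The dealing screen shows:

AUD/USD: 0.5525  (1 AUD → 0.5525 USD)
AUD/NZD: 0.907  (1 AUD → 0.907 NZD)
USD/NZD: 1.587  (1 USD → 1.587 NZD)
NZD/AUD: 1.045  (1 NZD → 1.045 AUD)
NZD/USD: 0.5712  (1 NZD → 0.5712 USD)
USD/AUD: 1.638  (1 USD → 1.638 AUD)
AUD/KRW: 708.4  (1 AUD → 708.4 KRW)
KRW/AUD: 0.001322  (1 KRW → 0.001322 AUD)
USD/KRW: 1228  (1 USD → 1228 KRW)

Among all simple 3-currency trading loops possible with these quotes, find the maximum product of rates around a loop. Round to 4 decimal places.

NZD→AUD→USD→NZD: 1.045 × 0.5525 × 1.587 = 0.91627
KRW→AUD→USD→KRW: 0.001322 × 0.5525 × 1228 = 0.89694
NZD→USD→AUD→NZD: 0.5712 × 1.638 × 0.907 = 0.84861
Maximum is NZD→AUD→USD→NZD at 0.9163; no arbitrage — every cycle loses value.

0.9163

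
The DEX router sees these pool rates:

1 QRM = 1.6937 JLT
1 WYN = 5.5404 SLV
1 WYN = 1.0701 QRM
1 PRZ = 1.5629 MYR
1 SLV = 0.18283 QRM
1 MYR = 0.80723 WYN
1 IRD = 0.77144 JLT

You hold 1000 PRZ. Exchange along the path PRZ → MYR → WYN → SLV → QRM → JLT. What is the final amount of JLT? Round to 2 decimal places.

2164.48

1000 PRZ × 1.5629 = 1562.9 MYR
1562.9 MYR × 0.80723 = 1261.619767 WYN
1261.619767 WYN × 5.5404 = 6989.8781570868 SLV
6989.8781570868 SLV × 0.18283 = 1277.959423460179644 QRM
1277.959423460179644 QRM × 1.6937 = 2164.4798755145062630428 JLT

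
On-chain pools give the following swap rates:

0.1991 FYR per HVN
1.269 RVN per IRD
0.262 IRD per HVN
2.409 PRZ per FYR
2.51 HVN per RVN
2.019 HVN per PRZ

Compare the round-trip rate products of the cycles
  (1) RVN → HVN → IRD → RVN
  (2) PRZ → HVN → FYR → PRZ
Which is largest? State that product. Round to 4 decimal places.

0.9684

(1) 2.51 × 0.262 × 1.269 = 0.83452
(2) 2.019 × 0.1991 × 2.409 = 0.96838
Highest is cycle (2) at 0.9684 (≤1, no arbitrage).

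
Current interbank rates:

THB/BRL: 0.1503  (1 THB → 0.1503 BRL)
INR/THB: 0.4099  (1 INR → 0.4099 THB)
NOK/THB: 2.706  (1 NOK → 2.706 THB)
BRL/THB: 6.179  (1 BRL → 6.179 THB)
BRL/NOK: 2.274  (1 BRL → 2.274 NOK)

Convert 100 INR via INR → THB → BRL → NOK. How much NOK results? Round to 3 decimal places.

100 INR × 0.4099 = 40.99 THB
40.99 THB × 0.1503 = 6.160797 BRL
6.160797 BRL × 2.274 = 14.009652378 NOK

14.010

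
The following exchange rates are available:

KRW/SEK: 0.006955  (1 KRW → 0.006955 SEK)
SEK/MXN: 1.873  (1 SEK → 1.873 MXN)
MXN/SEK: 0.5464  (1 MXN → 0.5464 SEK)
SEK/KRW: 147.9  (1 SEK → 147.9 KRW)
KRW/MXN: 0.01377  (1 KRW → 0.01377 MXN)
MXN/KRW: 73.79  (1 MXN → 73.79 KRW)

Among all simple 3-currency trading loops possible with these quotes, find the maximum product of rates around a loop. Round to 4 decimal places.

KRW→MXN→SEK→KRW: 0.01377 × 0.5464 × 147.9 = 1.11279
KRW→SEK→MXN→KRW: 0.006955 × 1.873 × 73.79 = 0.96124
Maximum is KRW→MXN→SEK→KRW at 1.1128; arbitrage exists.

1.1128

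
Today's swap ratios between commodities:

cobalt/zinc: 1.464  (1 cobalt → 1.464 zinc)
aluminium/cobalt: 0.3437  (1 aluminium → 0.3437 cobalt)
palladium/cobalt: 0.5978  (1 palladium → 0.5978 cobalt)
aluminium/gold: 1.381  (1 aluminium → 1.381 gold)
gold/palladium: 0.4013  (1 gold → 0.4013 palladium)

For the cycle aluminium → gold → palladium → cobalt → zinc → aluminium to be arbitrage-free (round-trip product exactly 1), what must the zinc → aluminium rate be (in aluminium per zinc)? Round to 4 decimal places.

2.0618

Known legs of the cycle: 1.381 × 0.4013 × 0.5978 × 1.464 = 0.48502019929776
For no arbitrage the full-cycle product must be 1, so the missing rate is 1 / 0.48502019929776 ≈ 2.061770.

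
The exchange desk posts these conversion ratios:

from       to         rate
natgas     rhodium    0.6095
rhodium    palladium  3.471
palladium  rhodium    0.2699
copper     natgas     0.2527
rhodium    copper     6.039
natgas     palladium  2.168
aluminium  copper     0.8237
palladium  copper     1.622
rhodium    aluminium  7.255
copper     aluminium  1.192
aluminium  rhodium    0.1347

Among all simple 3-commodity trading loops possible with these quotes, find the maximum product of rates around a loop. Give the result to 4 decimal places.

0.9696

rhodium→copper→aluminium→rhodium: 6.039 × 1.192 × 0.1347 = 0.96964
rhodium→copper→natgas→rhodium: 6.039 × 0.2527 × 0.6095 = 0.93013
copper→natgas→palladium→copper: 0.2527 × 2.168 × 1.622 = 0.88862
Maximum is rhodium→copper→aluminium→rhodium at 0.9696; no arbitrage — every cycle loses value.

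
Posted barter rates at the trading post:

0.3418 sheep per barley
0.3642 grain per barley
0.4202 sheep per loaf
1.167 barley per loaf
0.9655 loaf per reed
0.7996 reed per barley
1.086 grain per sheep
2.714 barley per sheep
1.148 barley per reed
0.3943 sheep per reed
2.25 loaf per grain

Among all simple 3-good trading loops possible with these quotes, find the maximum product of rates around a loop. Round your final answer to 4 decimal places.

1.0268

loaf→sheep→grain→loaf: 0.4202 × 1.086 × 2.25 = 1.02676
barley→grain→loaf→barley: 0.3642 × 2.25 × 1.167 = 0.95630
barley→reed→loaf→barley: 0.7996 × 0.9655 × 1.167 = 0.90094
barley→reed→sheep→barley: 0.7996 × 0.3943 × 2.714 = 0.85568
Maximum is loaf→sheep→grain→loaf at 1.0268; arbitrage exists.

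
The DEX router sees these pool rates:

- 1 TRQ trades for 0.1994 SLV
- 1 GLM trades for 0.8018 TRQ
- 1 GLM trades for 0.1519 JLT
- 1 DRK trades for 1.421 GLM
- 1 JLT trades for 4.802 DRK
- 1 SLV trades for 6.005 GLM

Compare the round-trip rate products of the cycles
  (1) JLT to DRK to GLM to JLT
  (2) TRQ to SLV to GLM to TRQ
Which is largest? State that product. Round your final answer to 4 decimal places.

1.0365

(1) 4.802 × 1.421 × 0.1519 = 1.03651
(2) 0.1994 × 6.005 × 0.8018 = 0.96007
Highest is cycle (1) at 1.0365 (>1, arbitrage).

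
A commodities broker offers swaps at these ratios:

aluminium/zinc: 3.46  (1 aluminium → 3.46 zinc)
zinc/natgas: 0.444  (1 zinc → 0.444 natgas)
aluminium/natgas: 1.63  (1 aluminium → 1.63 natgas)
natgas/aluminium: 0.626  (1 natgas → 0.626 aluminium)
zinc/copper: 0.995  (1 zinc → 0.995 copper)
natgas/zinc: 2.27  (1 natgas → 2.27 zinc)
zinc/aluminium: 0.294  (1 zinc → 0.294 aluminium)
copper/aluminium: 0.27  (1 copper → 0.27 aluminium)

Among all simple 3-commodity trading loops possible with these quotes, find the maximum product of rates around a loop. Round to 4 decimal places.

zinc→aluminium→natgas→zinc: 0.294 × 1.63 × 2.27 = 1.08783
zinc→natgas→aluminium→zinc: 0.444 × 0.626 × 3.46 = 0.96169
zinc→copper→aluminium→zinc: 0.995 × 0.27 × 3.46 = 0.92953
Maximum is zinc→aluminium→natgas→zinc at 1.0878; arbitrage exists.

1.0878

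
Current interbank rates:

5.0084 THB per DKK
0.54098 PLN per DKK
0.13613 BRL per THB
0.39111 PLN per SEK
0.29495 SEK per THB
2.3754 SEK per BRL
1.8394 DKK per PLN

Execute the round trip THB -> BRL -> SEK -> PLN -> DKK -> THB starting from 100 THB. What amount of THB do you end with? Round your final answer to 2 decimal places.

116.51

100 THB × 0.13613 = 13.613 BRL
13.613 BRL × 2.3754 = 32.3363202 SEK
32.3363202 SEK × 0.39111 = 12.647058193422 PLN
12.647058193422 PLN × 1.8394 = 23.2629988409804268 DKK
23.2629988409804268 DKK × 5.0084 = 116.51040339516636958512 THB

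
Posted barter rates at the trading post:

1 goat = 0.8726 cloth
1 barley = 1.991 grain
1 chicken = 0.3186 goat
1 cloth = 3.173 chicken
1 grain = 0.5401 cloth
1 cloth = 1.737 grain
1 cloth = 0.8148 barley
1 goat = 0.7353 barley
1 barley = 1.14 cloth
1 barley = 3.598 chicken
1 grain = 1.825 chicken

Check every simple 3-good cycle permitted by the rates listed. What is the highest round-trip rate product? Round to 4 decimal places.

0.8821

cloth→chicken→goat→cloth: 3.173 × 0.3186 × 0.8726 = 0.88213
cloth→barley→grain→cloth: 0.8148 × 1.991 × 0.5401 = 0.87619
goat→barley→chicken→goat: 0.7353 × 3.598 × 0.3186 = 0.84289
Maximum is cloth→chicken→goat→cloth at 0.8821; no arbitrage — every cycle loses value.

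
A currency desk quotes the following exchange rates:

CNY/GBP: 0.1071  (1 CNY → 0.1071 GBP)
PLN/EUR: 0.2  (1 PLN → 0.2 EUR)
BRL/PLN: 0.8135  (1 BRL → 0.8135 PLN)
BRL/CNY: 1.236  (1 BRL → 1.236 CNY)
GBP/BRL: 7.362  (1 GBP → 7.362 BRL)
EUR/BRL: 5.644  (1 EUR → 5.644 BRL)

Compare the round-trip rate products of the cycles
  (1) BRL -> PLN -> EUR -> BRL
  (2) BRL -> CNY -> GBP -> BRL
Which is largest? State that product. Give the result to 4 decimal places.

0.9745

(1) 0.8135 × 0.2 × 5.644 = 0.91828
(2) 1.236 × 0.1071 × 7.362 = 0.97455
Highest is cycle (2) at 0.9745 (≤1, no arbitrage).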